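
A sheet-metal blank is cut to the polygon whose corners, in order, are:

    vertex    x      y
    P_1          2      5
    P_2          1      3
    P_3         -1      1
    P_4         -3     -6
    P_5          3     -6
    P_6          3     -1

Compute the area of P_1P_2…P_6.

41

Σ = (1) + (4) + (9) + (36) + (15) + (17) = 82
Area = |Σ|/2 = 41.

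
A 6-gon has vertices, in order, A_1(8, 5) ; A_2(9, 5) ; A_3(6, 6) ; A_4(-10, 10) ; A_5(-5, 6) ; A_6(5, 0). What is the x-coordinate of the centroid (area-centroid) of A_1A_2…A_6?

45/62

Apply the shoelace (surveyor's) formula. First the cross-terms c_i = x_i·y_{i+1} − x_{i+1}·y_i:
  -5, 24, 120, -10, -30, 25  ⇒  2A = 124, A = 62.
Then Σ (x_i + x_{i+1})·c_i = 270, so x̄ = 270 / (6·62) = 45/62.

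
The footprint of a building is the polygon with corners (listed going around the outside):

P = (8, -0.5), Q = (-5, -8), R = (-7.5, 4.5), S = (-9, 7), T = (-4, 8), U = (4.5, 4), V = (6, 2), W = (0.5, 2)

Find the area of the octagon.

Apply the surveyor's formula: 2A = Σ (x_i·y_{i+1} − x_{i+1}·y_i), indices taken mod 8.
P→Q: (8)(-8) − (-5)(-0.5) = -66.5
Q→R: (-5)(4.5) − (-7.5)(-8) = -82.5
R→S: (-7.5)(7) − (-9)(4.5) = -12
S→T: (-9)(8) − (-4)(7) = -44
T→U: (-4)(4) − (4.5)(8) = -52
U→V: (4.5)(2) − (6)(4) = -15
V→W: (6)(2) − (0.5)(2) = 11
W→P: (0.5)(-0.5) − (8)(2) = -16.25
Σ = -277.25
Area = |Σ|/2 = 138.625.

138.625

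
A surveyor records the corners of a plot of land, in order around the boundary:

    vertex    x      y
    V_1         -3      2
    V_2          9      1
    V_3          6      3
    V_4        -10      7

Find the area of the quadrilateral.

36.5

Cross-terms: -21, 21, 72, 1  ⇒  Σ = 73
Area = |Σ|/2 = 36.5.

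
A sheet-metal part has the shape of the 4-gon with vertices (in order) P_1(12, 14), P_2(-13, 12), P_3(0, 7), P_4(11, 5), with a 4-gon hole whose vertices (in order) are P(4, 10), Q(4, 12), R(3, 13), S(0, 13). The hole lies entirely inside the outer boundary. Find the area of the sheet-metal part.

Outer boundary:
Σ = (326) + (-91) + (-77) + (94) = 252
Area = |Σ|/2 = 126.
Hole:
Cross-terms: 8, 16, 39, -52  ⇒  Σ = 11
Area = |Σ|/2 = 5.5.
Net area = 126 − 5.5 = 120.5.

120.5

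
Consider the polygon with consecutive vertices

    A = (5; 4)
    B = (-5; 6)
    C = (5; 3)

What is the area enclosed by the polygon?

5

Apply Gauss's area formula: 2A = Σ (x_i·y_{i+1} − x_{i+1}·y_i), indices taken mod 3.
Σ = (50) + (-45) + (5) = 10
Area = |Σ|/2 = 5.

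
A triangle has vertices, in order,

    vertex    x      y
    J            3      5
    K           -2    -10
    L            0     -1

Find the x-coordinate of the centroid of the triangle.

Apply the shoelace formula. First the cross-terms c_i = x_i·y_{i+1} − x_{i+1}·y_i:
  -20, 2, 3  ⇒  2A = -15, A = -7.5.
Then Σ (x_i + x_{i+1})·c_i = -15, so x̄ = -15 / (6·(-7.5)) = 1/3.

1/3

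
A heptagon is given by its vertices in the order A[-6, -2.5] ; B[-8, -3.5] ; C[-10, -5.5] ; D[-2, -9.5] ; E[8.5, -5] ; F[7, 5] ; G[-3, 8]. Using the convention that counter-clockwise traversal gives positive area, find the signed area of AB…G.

Apply the surveyor's formula: 2A = Σ (x_i·y_{i+1} − x_{i+1}·y_i), indices taken mod 7.
Σ = (1) + (9) + (84) + (90.75) + (77.5) + (71) + (55.5) = 388.75
Signed area = Σ/2 = 194.375 (positive ⇒ counter-clockwise traversal).

194.375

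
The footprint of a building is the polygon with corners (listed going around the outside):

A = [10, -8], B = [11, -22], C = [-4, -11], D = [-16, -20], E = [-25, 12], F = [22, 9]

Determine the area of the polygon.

942

Σ = (-132) + (-209) + (-96) + (-692) + (-489) + (-266) = -1884
Area = |Σ|/2 = 942.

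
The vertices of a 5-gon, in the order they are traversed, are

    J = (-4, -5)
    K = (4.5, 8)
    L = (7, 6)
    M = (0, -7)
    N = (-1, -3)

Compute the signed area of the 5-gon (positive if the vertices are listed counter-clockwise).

-50.75

Apply the surveyor's formula: 2A = Σ (x_i·y_{i+1} − x_{i+1}·y_i), indices taken mod 5.
Σ = (-9.5) + (-29) + (-49) + (-7) + (-7) = -101.5
Signed area = Σ/2 = -50.75 (negative ⇒ clockwise traversal).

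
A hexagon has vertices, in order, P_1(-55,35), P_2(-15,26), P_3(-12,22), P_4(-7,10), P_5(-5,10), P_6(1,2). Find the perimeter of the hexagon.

|P_1P_2| = √((40)² + (-9)²) = √1681 = 41
|P_2P_3| = √((3)² + (-4)²) = √25 = 5
|P_3P_4| = √((5)² + (-12)²) = √169 = 13
|P_4P_5| = √((2)² + (0)²) = √4 = 2
|P_5P_6| = √((6)² + (-8)²) = √100 = 10
|P_6P_1| = √((-56)² + (33)²) = √4225 = 65
Perimeter = 41 + 5 + 13 + 2 + 10 + 65 = 136.

136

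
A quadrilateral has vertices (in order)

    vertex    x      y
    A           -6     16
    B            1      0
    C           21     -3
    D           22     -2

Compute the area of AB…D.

172.5

Apply the surveyor's formula: 2A = Σ (x_i·y_{i+1} − x_{i+1}·y_i), indices taken mod 4.
Σ = (-16) + (-3) + (24) + (340) = 345
Area = |Σ|/2 = 172.5.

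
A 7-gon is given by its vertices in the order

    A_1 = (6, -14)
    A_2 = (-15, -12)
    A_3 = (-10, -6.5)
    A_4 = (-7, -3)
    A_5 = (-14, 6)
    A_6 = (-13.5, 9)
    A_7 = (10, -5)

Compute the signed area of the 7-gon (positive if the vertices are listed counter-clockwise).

Apply the surveyor's formula: 2A = Σ (x_i·y_{i+1} − x_{i+1}·y_i), indices taken mod 7.
Σ = (-282) + (-22.5) + (-15.5) + (-84) + (-45) + (-22.5) + (-110) = -581.5
Signed area = Σ/2 = -290.75 (negative ⇒ clockwise traversal).

-290.75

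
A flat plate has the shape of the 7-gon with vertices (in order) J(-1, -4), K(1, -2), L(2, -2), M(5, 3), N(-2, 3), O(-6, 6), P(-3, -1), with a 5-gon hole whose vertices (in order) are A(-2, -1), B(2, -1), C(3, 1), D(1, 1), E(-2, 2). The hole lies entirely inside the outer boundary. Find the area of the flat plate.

Outer boundary:
Cross-terms: 6, 2, 16, 21, 6, 24, 11  ⇒  Σ = 86
Area = |Σ|/2 = 43.
Hole:
A→B: (-2)(-1) − (2)(-1) = 4
B→C: (2)(1) − (3)(-1) = 5
C→D: (3)(1) − (1)(1) = 2
D→E: (1)(2) − (-2)(1) = 4
E→A: (-2)(-1) − (-2)(2) = 6
Σ = 21
Area = |Σ|/2 = 10.5.
Net area = 43 − 10.5 = 32.5.

32.5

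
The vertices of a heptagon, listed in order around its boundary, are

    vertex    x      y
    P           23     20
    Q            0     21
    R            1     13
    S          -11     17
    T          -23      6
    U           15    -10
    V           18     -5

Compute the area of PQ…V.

833.5

P→Q: (23)(21) − (0)(20) = 483
Q→R: (0)(13) − (1)(21) = -21
R→S: (1)(17) − (-11)(13) = 160
S→T: (-11)(6) − (-23)(17) = 325
T→U: (-23)(-10) − (15)(6) = 140
U→V: (15)(-5) − (18)(-10) = 105
V→P: (18)(20) − (23)(-5) = 475
Σ = 1667
Area = |Σ|/2 = 833.5.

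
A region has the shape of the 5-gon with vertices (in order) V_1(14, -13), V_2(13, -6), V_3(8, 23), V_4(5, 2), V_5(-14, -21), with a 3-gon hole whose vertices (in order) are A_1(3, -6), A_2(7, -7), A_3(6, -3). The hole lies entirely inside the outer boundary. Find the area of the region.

Outer boundary:
Apply Gauss's area formula: 2A = Σ (x_i·y_{i+1} − x_{i+1}·y_i), indices taken mod 5.
Σ = (85) + (347) + (-99) + (-77) + (476) = 732
Area = |Σ|/2 = 366.
Hole:
Apply Gauss's area formula: 2A = Σ (x_i·y_{i+1} − x_{i+1}·y_i), indices taken mod 3.
Cross-terms: 21, 21, -27  ⇒  Σ = 15
Area = |Σ|/2 = 7.5.
Net area = 366 − 7.5 = 358.5.

358.5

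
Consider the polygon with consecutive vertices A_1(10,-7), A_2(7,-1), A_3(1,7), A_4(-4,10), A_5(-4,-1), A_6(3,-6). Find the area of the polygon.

118.5

Σ = (39) + (50) + (38) + (44) + (27) + (39) = 237
Area = |Σ|/2 = 118.5.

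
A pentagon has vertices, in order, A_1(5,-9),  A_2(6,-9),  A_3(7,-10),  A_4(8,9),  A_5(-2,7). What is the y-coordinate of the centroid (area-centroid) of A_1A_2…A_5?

Apply the surveyor's formula. First the cross-terms c_i = x_i·y_{i+1} − x_{i+1}·y_i:
  9, 3, 143, 74, -17  ⇒  2A = 212, A = 106.
Then Σ (y_i + y_{i+1})·c_i = 856, so ȳ = 856 / (6·106) = 214/159.

214/159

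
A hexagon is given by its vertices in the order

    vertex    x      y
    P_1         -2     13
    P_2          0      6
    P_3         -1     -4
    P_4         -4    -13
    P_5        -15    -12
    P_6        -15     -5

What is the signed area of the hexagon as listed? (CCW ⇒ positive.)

-233

Apply the shoelace (surveyor's) formula: 2A = Σ (x_i·y_{i+1} − x_{i+1}·y_i), indices taken mod 6.
Σ = (-12) + (6) + (-3) + (-147) + (-105) + (-205) = -466
Signed area = Σ/2 = -233 (negative ⇒ clockwise traversal).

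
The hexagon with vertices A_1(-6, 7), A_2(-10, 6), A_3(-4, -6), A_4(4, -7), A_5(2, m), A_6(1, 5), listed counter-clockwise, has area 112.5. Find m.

-2

The doubled signed area Σ (x_i y_{i+1} − x_{i+1} y_i) is linear in m.
With m=0 it equals 231; the coefficient of m is 3 (from the two edges through A_5).
So 3·m + 231 = 2·112.5 = 225 ⇒ m = -2.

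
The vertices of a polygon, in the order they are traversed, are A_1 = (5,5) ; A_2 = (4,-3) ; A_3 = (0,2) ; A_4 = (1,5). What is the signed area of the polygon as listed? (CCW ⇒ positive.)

A_1→A_2: (5)(-3) − (4)(5) = -35
A_2→A_3: (4)(2) − (0)(-3) = 8
A_3→A_4: (0)(5) − (1)(2) = -2
A_4→A_1: (1)(5) − (5)(5) = -20
Σ = -49
Signed area = Σ/2 = -24.5 (negative ⇒ clockwise traversal).

-24.5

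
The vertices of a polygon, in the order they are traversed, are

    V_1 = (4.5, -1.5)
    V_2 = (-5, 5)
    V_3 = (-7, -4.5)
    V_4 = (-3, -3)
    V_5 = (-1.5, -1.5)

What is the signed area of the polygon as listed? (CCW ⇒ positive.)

V_1→V_2: (4.5)(5) − (-5)(-1.5) = 15
V_2→V_3: (-5)(-4.5) − (-7)(5) = 57.5
V_3→V_4: (-7)(-3) − (-3)(-4.5) = 7.5
V_4→V_5: (-3)(-1.5) − (-1.5)(-3) = 0
V_5→V_1: (-1.5)(-1.5) − (4.5)(-1.5) = 9
Σ = 89
Signed area = Σ/2 = 44.5 (positive ⇒ counter-clockwise traversal).

44.5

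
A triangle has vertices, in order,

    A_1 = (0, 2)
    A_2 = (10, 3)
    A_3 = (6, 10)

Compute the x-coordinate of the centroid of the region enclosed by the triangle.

Apply the shoelace (surveyor's) formula. First the cross-terms c_i = x_i·y_{i+1} − x_{i+1}·y_i:
  -20, 82, 12  ⇒  2A = 74, A = 37.
Then Σ (x_i + x_{i+1})·c_i = 1184, so x̄ = 1184 / (6·37) = 16/3.

16/3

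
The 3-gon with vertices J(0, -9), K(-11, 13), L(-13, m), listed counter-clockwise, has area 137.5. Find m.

-8

The doubled signed area Σ (x_i y_{i+1} − x_{i+1} y_i) is linear in m.
With m=0 it equals 187; the coefficient of m is -11 (from the two edges through L).
So -11·m + 187 = 2·137.5 = 275 ⇒ m = -8.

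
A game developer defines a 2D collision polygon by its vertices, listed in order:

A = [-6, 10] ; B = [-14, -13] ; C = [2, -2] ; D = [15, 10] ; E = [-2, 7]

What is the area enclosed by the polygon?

Apply the shoelace (surveyor's) formula: 2A = Σ (x_i·y_{i+1} − x_{i+1}·y_i), indices taken mod 5.
A→B: (-6)(-13) − (-14)(10) = 218
B→C: (-14)(-2) − (2)(-13) = 54
C→D: (2)(10) − (15)(-2) = 50
D→E: (15)(7) − (-2)(10) = 125
E→A: (-2)(10) − (-6)(7) = 22
Σ = 469
Area = |Σ|/2 = 234.5.

234.5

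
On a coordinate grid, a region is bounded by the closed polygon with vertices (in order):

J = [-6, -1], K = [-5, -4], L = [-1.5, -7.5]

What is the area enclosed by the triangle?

Apply Gauss's area formula: 2A = Σ (x_i·y_{i+1} − x_{i+1}·y_i), indices taken mod 3.
Σ = (19) + (31.5) + (-43.5) = 7
Area = |Σ|/2 = 3.5.

3.5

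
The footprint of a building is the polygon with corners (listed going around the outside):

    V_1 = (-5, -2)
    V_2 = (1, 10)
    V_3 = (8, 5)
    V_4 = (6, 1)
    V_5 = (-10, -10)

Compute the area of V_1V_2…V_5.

112.5

Apply the surveyor's formula: 2A = Σ (x_i·y_{i+1} − x_{i+1}·y_i), indices taken mod 5.
Cross-terms: -48, -75, -22, -50, -30  ⇒  Σ = -225
Area = |Σ|/2 = 112.5.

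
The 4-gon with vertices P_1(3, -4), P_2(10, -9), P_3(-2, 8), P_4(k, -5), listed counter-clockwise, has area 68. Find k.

The doubled signed area Σ (x_i y_{i+1} − x_{i+1} y_i) is linear in k.
With k=0 it equals 100; the coefficient of k is -12 (from the two edges through P_4).
So -12·k + 100 = 2·68 = 136 ⇒ k = -3.

-3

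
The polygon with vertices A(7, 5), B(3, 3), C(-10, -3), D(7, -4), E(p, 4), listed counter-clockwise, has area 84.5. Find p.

The doubled signed area Σ (x_i y_{i+1} − x_{i+1} y_i) is linear in p.
With p=0 it equals 88; the coefficient of p is 9 (from the two edges through E).
So 9·p + 88 = 2·84.5 = 169 ⇒ p = 9.

9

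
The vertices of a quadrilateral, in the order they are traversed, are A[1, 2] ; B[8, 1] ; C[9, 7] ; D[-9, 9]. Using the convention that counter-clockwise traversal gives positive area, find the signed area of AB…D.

A→B: (1)(1) − (8)(2) = -15
B→C: (8)(7) − (9)(1) = 47
C→D: (9)(9) − (-9)(7) = 144
D→A: (-9)(2) − (1)(9) = -27
Σ = 149
Signed area = Σ/2 = 74.5 (positive ⇒ counter-clockwise traversal).

74.5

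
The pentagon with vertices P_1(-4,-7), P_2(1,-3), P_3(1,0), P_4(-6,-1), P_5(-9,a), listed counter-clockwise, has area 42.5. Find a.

-5

Write out the shoelace sum; only the two edges meeting at P_5 involve a:
2·Area = [((-6)·a − (-9)·(-1)) + ((-9)·(-7) − (-4)·a)] + 21
       = -2·a + 75 = 85
⇒ a = -5.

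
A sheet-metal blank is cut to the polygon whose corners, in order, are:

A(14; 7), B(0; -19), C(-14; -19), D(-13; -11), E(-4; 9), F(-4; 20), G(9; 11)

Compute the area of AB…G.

Apply the shoelace (surveyor's) formula: 2A = Σ (x_i·y_{i+1} − x_{i+1}·y_i), indices taken mod 7.
A→B: (14)(-19) − (0)(7) = -266
B→C: (0)(-19) − (-14)(-19) = -266
C→D: (-14)(-11) − (-13)(-19) = -93
D→E: (-13)(9) − (-4)(-11) = -161
E→F: (-4)(20) − (-4)(9) = -44
F→G: (-4)(11) − (9)(20) = -224
G→A: (9)(7) − (14)(11) = -91
Σ = -1145
Area = |Σ|/2 = 572.5.

572.5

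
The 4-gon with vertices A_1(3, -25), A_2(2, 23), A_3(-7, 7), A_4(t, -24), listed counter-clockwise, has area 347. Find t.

Write out the shoelace sum; only the two edges meeting at A_4 involve t:
2·Area = [((-7)·(-24) − t·7) + (t·(-25) − 3·(-24))] + 294
       = -32·t + 534 = 694
⇒ t = -5.

-5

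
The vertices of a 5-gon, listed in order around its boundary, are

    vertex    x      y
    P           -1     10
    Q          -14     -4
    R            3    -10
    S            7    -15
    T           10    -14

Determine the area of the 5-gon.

Apply the surveyor's formula: 2A = Σ (x_i·y_{i+1} − x_{i+1}·y_i), indices taken mod 5.
Σ = (144) + (152) + (25) + (52) + (86) = 459
Area = |Σ|/2 = 229.5.

229.5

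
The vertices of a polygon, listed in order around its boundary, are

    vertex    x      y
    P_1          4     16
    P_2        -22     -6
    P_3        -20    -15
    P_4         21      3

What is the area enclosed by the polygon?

Cross-terms: 328, 210, 255, 324  ⇒  Σ = 1117
Area = |Σ|/2 = 558.5.

558.5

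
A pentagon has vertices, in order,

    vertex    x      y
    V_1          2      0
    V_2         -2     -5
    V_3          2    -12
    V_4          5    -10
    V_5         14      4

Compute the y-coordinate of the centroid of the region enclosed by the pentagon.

-100/27

Apply the surveyor's formula. First the cross-terms c_i = x_i·y_{i+1} − x_{i+1}·y_i:
  -10, 34, 40, 160, -8  ⇒  2A = 216, A = 108.
Then Σ (y_i + y_{i+1})·c_i = -2400, so ȳ = -2400 / (6·108) = -100/27.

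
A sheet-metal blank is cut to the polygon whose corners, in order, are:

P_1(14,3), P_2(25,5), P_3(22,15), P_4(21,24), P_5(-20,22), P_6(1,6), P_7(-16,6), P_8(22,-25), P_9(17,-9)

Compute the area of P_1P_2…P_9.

Σ = (-5) + (265) + (213) + (942) + (-142) + (102) + (268) + (227) + (177) = 2047
Area = |Σ|/2 = 1023.5.

1023.5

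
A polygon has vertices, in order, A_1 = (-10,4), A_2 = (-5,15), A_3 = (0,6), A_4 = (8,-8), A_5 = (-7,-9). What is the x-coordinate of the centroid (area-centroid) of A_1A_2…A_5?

-599/227

Apply the shoelace formula. First the cross-terms c_i = x_i·y_{i+1} − x_{i+1}·y_i:
  -130, -30, -48, -128, -118  ⇒  2A = -454, A = -227.
Then Σ (x_i + x_{i+1})·c_i = 3594, so x̄ = 3594 / (6·(-227)) = -599/227.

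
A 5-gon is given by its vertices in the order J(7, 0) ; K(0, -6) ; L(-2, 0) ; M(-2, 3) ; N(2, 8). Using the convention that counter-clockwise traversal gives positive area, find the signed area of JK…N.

Apply the surveyor's formula: 2A = Σ (x_i·y_{i+1} − x_{i+1}·y_i), indices taken mod 5.
J→K: (7)(-6) − (0)(0) = -42
K→L: (0)(0) − (-2)(-6) = -12
L→M: (-2)(3) − (-2)(0) = -6
M→N: (-2)(8) − (2)(3) = -22
N→J: (2)(0) − (7)(8) = -56
Σ = -138
Signed area = Σ/2 = -69 (negative ⇒ clockwise traversal).

-69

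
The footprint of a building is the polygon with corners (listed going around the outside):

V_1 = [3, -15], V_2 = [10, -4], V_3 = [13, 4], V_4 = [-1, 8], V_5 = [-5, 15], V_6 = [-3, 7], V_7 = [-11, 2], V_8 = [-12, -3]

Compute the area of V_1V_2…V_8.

Apply Gauss's area formula: 2A = Σ (x_i·y_{i+1} − x_{i+1}·y_i), indices taken mod 8.
Σ = (138) + (92) + (108) + (25) + (10) + (71) + (57) + (189) = 690
Area = |Σ|/2 = 345.

345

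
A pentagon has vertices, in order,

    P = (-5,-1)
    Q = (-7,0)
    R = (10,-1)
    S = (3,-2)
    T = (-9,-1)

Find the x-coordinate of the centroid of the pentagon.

23/51

Apply the shoelace formula. First the cross-terms c_i = x_i·y_{i+1} − x_{i+1}·y_i:
  -7, 7, -17, -21, 4  ⇒  2A = -34, A = -17.
Then Σ (x_i + x_{i+1})·c_i = -46, so x̄ = -46 / (6·(-17)) = 23/51.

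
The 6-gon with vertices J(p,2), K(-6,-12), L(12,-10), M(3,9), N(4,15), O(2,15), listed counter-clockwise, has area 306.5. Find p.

-8

The doubled signed area Σ (x_i y_{i+1} − x_{i+1} y_i) is linear in p.
With p=0 it equals 397; the coefficient of p is -27 (from the two edges through J).
So -27·p + 397 = 2·306.5 = 613 ⇒ p = -8.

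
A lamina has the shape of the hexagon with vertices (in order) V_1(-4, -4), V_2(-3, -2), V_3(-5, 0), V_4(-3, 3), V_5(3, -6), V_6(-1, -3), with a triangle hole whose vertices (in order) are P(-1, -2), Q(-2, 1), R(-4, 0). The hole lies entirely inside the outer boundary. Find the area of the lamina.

Outer boundary:
Apply the surveyor's formula: 2A = Σ (x_i·y_{i+1} − x_{i+1}·y_i), indices taken mod 6.
Cross-terms: -4, -10, -15, 9, -15, -8  ⇒  Σ = -43
Area = |Σ|/2 = 21.5.
Hole:
Σ = (-5) + (4) + (8) = 7
Area = |Σ|/2 = 3.5.
Net area = 21.5 − 3.5 = 18.

18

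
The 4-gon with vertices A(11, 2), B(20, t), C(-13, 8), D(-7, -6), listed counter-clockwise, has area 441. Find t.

Write out the shoelace sum; only the two edges meeting at B involve t:
2·Area = [(11·t − 20·2) + (20·8 − (-13)·t)] + 186
       = 24·t + 306 = 882
⇒ t = 24.

24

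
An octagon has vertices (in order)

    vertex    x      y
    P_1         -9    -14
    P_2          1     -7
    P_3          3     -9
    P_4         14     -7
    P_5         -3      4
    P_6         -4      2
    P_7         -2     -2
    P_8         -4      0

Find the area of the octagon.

149.5

Apply the shoelace (surveyor's) formula: 2A = Σ (x_i·y_{i+1} − x_{i+1}·y_i), indices taken mod 8.
P_1→P_2: (-9)(-7) − (1)(-14) = 77
P_2→P_3: (1)(-9) − (3)(-7) = 12
P_3→P_4: (3)(-7) − (14)(-9) = 105
P_4→P_5: (14)(4) − (-3)(-7) = 35
P_5→P_6: (-3)(2) − (-4)(4) = 10
P_6→P_7: (-4)(-2) − (-2)(2) = 12
P_7→P_8: (-2)(0) − (-4)(-2) = -8
P_8→P_1: (-4)(-14) − (-9)(0) = 56
Σ = 299
Area = |Σ|/2 = 149.5.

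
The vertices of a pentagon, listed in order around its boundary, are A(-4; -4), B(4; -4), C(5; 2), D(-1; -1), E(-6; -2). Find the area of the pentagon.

Apply the shoelace formula: 2A = Σ (x_i·y_{i+1} − x_{i+1}·y_i), indices taken mod 5.
Σ = (32) + (28) + (-3) + (-4) + (16) = 69
Area = |Σ|/2 = 34.5.

34.5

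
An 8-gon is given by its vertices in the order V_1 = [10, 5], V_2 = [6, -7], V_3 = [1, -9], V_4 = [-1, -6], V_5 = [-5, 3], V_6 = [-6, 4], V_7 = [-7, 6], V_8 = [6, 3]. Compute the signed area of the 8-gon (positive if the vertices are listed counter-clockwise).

-131

Apply the shoelace (surveyor's) formula: 2A = Σ (x_i·y_{i+1} − x_{i+1}·y_i), indices taken mod 8.
Σ = (-100) + (-47) + (-15) + (-33) + (-2) + (-8) + (-57) + (0) = -262
Signed area = Σ/2 = -131 (negative ⇒ clockwise traversal).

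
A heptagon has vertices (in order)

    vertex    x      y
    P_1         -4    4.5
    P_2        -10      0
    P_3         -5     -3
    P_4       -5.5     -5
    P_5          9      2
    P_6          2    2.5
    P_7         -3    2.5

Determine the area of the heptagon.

72.5

Apply Gauss's area formula: 2A = Σ (x_i·y_{i+1} − x_{i+1}·y_i), indices taken mod 7.
Cross-terms: 45, 30, 8.5, 34, 18.5, 12.5, -3.5  ⇒  Σ = 145
Area = |Σ|/2 = 72.5.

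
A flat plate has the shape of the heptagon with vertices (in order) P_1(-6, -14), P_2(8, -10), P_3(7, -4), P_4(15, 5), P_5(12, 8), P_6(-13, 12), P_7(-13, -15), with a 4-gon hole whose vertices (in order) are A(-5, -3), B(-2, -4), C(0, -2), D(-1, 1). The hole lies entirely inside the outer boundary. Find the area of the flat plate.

516

Outer boundary:
Cross-terms: 172, 38, 95, 60, 248, 351, 92  ⇒  Σ = 1056
Area = |Σ|/2 = 528.
Hole:
Apply the shoelace (surveyor's) formula: 2A = Σ (x_i·y_{i+1} − x_{i+1}·y_i), indices taken mod 4.
Σ = (14) + (4) + (-2) + (8) = 24
Area = |Σ|/2 = 12.
Net area = 528 − 12 = 516.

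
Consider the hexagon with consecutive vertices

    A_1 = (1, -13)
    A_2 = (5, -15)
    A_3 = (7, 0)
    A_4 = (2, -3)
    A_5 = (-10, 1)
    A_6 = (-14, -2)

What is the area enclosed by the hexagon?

Cross-terms: 50, 105, -21, -28, 34, 184  ⇒  Σ = 324
Area = |Σ|/2 = 162.

162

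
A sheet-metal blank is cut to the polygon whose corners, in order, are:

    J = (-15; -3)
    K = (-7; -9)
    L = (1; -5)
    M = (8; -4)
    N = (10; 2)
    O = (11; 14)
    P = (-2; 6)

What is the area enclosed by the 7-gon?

279

Apply the surveyor's formula: 2A = Σ (x_i·y_{i+1} − x_{i+1}·y_i), indices taken mod 7.
J→K: (-15)(-9) − (-7)(-3) = 114
K→L: (-7)(-5) − (1)(-9) = 44
L→M: (1)(-4) − (8)(-5) = 36
M→N: (8)(2) − (10)(-4) = 56
N→O: (10)(14) − (11)(2) = 118
O→P: (11)(6) − (-2)(14) = 94
P→J: (-2)(-3) − (-15)(6) = 96
Σ = 558
Area = |Σ|/2 = 279.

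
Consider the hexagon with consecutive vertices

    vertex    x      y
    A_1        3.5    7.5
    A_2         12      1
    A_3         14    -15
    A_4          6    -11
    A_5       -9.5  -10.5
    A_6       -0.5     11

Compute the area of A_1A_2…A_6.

332

Apply the shoelace (surveyor's) formula: 2A = Σ (x_i·y_{i+1} − x_{i+1}·y_i), indices taken mod 6.
Cross-terms: -86.5, -194, -64, -167.5, -109.75, -42.25  ⇒  Σ = -664
Area = |Σ|/2 = 332.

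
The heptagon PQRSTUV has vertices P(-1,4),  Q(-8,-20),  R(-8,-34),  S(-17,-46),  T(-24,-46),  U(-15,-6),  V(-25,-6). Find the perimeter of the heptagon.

138

|PQ| = √((-7)² + (-24)²) = √625 = 25
|QR| = √((0)² + (-14)²) = √196 = 14
|RS| = √((-9)² + (-12)²) = √225 = 15
|ST| = √((-7)² + (0)²) = √49 = 7
|TU| = √((9)² + (40)²) = √1681 = 41
|UV| = √((-10)² + (0)²) = √100 = 10
|VP| = √((24)² + (10)²) = √676 = 26
Perimeter = 25 + 14 + 15 + 7 + 41 + 10 + 26 = 138.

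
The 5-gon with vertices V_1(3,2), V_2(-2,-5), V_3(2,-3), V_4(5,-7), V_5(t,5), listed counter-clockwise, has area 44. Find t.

Write out the shoelace sum; only the two edges meeting at V_5 involve t:
2·Area = [(5·5 − t·(-7)) + (t·2 − 3·5)] + 6
       = 9·t + 16 = 88
⇒ t = 8.

8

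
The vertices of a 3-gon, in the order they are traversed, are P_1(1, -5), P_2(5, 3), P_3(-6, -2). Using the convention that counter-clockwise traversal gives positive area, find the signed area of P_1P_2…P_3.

Apply the shoelace formula: 2A = Σ (x_i·y_{i+1} − x_{i+1}·y_i), indices taken mod 3.
P_1→P_2: (1)(3) − (5)(-5) = 28
P_2→P_3: (5)(-2) − (-6)(3) = 8
P_3→P_1: (-6)(-5) − (1)(-2) = 32
Σ = 68
Signed area = Σ/2 = 34 (positive ⇒ counter-clockwise traversal).

34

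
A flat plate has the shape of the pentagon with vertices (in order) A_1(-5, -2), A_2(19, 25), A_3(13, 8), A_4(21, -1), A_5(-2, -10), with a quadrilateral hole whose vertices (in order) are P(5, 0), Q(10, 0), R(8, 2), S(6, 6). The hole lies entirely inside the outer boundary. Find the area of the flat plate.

Outer boundary:
Cross-terms: -87, -173, -181, -212, -46  ⇒  Σ = -699
Area = |Σ|/2 = 349.5.
Hole:
Apply the shoelace (surveyor's) formula: 2A = Σ (x_i·y_{i+1} − x_{i+1}·y_i), indices taken mod 4.
Σ = (0) + (20) + (36) + (-30) = 26
Area = |Σ|/2 = 13.
Net area = 349.5 − 13 = 336.5.

336.5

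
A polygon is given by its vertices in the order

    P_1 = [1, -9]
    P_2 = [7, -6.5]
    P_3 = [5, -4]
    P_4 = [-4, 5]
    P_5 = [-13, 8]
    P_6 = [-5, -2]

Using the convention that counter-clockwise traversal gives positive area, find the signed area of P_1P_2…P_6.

108

Apply the surveyor's formula: 2A = Σ (x_i·y_{i+1} − x_{i+1}·y_i), indices taken mod 6.
Σ = (56.5) + (4.5) + (9) + (33) + (66) + (47) = 216
Signed area = Σ/2 = 108 (positive ⇒ counter-clockwise traversal).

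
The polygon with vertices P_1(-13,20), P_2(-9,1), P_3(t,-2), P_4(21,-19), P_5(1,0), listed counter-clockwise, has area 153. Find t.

-2

The doubled signed area Σ (x_i y_{i+1} − x_{i+1} y_i) is linear in t.
With t=0 it equals 266; the coefficient of t is -20 (from the two edges through P_3).
So -20·t + 266 = 2·153 = 306 ⇒ t = -2.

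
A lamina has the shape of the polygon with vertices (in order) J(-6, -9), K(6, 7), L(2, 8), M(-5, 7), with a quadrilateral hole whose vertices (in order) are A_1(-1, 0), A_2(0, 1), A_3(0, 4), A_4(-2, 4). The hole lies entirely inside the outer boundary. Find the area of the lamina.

Outer boundary:
Σ = (12) + (34) + (54) + (87) = 187
Area = |Σ|/2 = 93.5.
Hole:
Σ = (-1) + (0) + (8) + (4) = 11
Area = |Σ|/2 = 5.5.
Net area = 93.5 − 5.5 = 88.

88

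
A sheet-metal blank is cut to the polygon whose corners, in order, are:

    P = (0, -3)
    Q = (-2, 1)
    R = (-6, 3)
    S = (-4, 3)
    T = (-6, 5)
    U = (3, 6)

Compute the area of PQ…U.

Apply the surveyor's formula: 2A = Σ (x_i·y_{i+1} − x_{i+1}·y_i), indices taken mod 6.
Σ = (-6) + (0) + (-6) + (-2) + (-51) + (-9) = -74
Area = |Σ|/2 = 37.

37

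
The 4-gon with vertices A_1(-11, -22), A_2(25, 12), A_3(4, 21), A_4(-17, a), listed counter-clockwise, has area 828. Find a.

Write out the shoelace sum; only the two edges meeting at A_4 involve a:
2·Area = [(4·a − (-17)·21) + ((-17)·(-22) − (-11)·a)] + 895
       = 15·a + 1626 = 1656
⇒ a = 2.

2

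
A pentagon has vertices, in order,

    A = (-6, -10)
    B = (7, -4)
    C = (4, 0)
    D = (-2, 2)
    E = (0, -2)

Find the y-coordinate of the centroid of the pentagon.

-122/33

Apply the surveyor's formula. First the cross-terms c_i = x_i·y_{i+1} − x_{i+1}·y_i:
  94, 16, 8, 4, -12  ⇒  2A = 110, A = 55.
Then Σ (y_i + y_{i+1})·c_i = -1220, so ȳ = -1220 / (6·55) = -122/33.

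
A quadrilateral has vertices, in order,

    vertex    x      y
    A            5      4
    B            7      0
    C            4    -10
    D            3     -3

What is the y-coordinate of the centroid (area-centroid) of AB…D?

Apply the surveyor's formula. First the cross-terms c_i = x_i·y_{i+1} − x_{i+1}·y_i:
  -28, -70, 18, 27  ⇒  2A = -53, A = -26.5.
Then Σ (y_i + y_{i+1})·c_i = 381, so ȳ = 381 / (6·(-26.5)) = -127/53.

-127/53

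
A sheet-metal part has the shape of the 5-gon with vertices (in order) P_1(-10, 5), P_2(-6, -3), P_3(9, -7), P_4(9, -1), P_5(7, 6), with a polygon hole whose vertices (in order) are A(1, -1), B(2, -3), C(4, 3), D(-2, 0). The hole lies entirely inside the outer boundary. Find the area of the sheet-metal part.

Outer boundary:
P_1→P_2: (-10)(-3) − (-6)(5) = 60
P_2→P_3: (-6)(-7) − (9)(-3) = 69
P_3→P_4: (9)(-1) − (9)(-7) = 54
P_4→P_5: (9)(6) − (7)(-1) = 61
P_5→P_1: (7)(5) − (-10)(6) = 95
Σ = 339
Area = |Σ|/2 = 169.5.
Hole:
Apply the shoelace formula: 2A = Σ (x_i·y_{i+1} − x_{i+1}·y_i), indices taken mod 4.
Σ = (-1) + (18) + (6) + (2) = 25
Area = |Σ|/2 = 12.5.
Net area = 169.5 − 12.5 = 157.

157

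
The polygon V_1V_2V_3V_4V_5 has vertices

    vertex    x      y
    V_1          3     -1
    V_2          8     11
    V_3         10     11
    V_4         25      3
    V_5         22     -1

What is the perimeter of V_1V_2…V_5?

|V_1V_2| = √((5)² + (12)²) = √169 = 13
|V_2V_3| = √((2)² + (0)²) = √4 = 2
|V_3V_4| = √((15)² + (-8)²) = √289 = 17
|V_4V_5| = √((-3)² + (-4)²) = √25 = 5
|V_5V_1| = √((-19)² + (0)²) = √361 = 19
Perimeter = 13 + 2 + 17 + 5 + 19 = 56.

56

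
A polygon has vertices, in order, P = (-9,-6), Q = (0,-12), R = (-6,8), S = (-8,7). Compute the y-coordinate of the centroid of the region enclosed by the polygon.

Apply the shoelace formula. First the cross-terms c_i = x_i·y_{i+1} − x_{i+1}·y_i:
  108, -72, 22, 111  ⇒  2A = 169, A = 84.5.
Then Σ (y_i + y_{i+1})·c_i = -1215, so ȳ = -1215 / (6·84.5) = -405/169.

-405/169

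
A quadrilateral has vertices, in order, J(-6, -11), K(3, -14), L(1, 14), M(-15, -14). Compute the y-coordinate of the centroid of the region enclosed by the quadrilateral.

Apply the shoelace formula. First the cross-terms c_i = x_i·y_{i+1} − x_{i+1}·y_i:
  117, 56, 196, 81  ⇒  2A = 450, A = 225.
Then Σ (y_i + y_{i+1})·c_i = -4950, so ȳ = -4950 / (6·225) = -11/3.

-11/3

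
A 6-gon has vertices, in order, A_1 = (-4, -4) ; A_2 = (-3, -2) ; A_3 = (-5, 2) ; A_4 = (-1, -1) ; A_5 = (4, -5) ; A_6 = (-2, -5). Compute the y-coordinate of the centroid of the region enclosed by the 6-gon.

-385/138

Apply the shoelace (surveyor's) formula. First the cross-terms c_i = x_i·y_{i+1} − x_{i+1}·y_i:
  -4, -16, 7, 9, -30, -12  ⇒  2A = -46, A = -23.
Then Σ (y_i + y_{i+1})·c_i = 385, so ȳ = 385 / (6·(-23)) = -385/138.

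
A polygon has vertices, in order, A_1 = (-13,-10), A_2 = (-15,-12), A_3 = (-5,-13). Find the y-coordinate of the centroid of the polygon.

Apply the shoelace formula. First the cross-terms c_i = x_i·y_{i+1} − x_{i+1}·y_i:
  6, 135, -119  ⇒  2A = 22, A = 11.
Then Σ (y_i + y_{i+1})·c_i = -770, so ȳ = -770 / (6·11) = -35/3.

-35/3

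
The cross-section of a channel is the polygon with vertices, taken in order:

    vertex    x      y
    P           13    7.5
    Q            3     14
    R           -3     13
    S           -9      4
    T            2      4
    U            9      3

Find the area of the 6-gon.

150

Apply the shoelace formula: 2A = Σ (x_i·y_{i+1} − x_{i+1}·y_i), indices taken mod 6.
P→Q: (13)(14) − (3)(7.5) = 159.5
Q→R: (3)(13) − (-3)(14) = 81
R→S: (-3)(4) − (-9)(13) = 105
S→T: (-9)(4) − (2)(4) = -44
T→U: (2)(3) − (9)(4) = -30
U→P: (9)(7.5) − (13)(3) = 28.5
Σ = 300
Area = |Σ|/2 = 150.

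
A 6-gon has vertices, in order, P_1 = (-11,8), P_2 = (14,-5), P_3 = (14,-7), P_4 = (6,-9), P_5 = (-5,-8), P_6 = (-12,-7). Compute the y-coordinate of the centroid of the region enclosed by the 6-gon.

-479/186

Apply the shoelace formula. First the cross-terms c_i = x_i·y_{i+1} − x_{i+1}·y_i:
  -57, -28, -84, -93, -61, -173  ⇒  2A = -496, A = -248.
Then Σ (y_i + y_{i+1})·c_i = 3832, so ȳ = 3832 / (6·(-248)) = -479/186.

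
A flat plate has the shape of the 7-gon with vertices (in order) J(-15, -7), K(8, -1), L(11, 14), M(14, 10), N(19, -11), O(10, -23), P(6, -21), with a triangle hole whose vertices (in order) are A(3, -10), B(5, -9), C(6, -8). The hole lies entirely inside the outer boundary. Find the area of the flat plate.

495.5

Outer boundary:
J→K: (-15)(-1) − (8)(-7) = 71
K→L: (8)(14) − (11)(-1) = 123
L→M: (11)(10) − (14)(14) = -86
M→N: (14)(-11) − (19)(10) = -344
N→O: (19)(-23) − (10)(-11) = -327
O→P: (10)(-21) − (6)(-23) = -72
P→J: (6)(-7) − (-15)(-21) = -357
Σ = -992
Area = |Σ|/2 = 496.
Hole:
Apply the surveyor's formula: 2A = Σ (x_i·y_{i+1} − x_{i+1}·y_i), indices taken mod 3.
Σ = (23) + (14) + (-36) = 1
Area = |Σ|/2 = 0.5.
Net area = 496 − 0.5 = 495.5.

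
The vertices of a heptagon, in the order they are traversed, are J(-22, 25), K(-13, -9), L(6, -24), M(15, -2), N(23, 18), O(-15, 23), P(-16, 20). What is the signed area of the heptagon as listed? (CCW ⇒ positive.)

Cross-terms: 523, 366, 348, 316, 799, 68, 40  ⇒  Σ = 2460
Signed area = Σ/2 = 1230 (positive ⇒ counter-clockwise traversal).

1230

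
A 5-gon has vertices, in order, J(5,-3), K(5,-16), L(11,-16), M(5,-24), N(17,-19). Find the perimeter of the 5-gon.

62

|JK| = √((0)² + (-13)²) = √169 = 13
|KL| = √((6)² + (0)²) = √36 = 6
|LM| = √((-6)² + (-8)²) = √100 = 10
|MN| = √((12)² + (5)²) = √169 = 13
|NJ| = √((-12)² + (16)²) = √400 = 20
Perimeter = 13 + 6 + 10 + 13 + 20 = 62.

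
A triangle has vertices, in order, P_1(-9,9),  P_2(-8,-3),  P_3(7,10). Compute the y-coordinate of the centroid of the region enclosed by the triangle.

Apply the shoelace (surveyor's) formula. First the cross-terms c_i = x_i·y_{i+1} − x_{i+1}·y_i:
  99, -59, 153  ⇒  2A = 193, A = 96.5.
Then Σ (y_i + y_{i+1})·c_i = 3088, so ȳ = 3088 / (6·96.5) = 16/3.

16/3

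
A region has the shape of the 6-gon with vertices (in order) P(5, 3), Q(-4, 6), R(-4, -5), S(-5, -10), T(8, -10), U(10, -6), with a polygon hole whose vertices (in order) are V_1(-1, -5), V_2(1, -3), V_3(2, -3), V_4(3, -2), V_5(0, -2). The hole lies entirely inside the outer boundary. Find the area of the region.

Outer boundary:
Σ = (42) + (44) + (15) + (130) + (52) + (60) = 343
Area = |Σ|/2 = 171.5.
Hole:
V_1→V_2: (-1)(-3) − (1)(-5) = 8
V_2→V_3: (1)(-3) − (2)(-3) = 3
V_3→V_4: (2)(-2) − (3)(-3) = 5
V_4→V_5: (3)(-2) − (0)(-2) = -6
V_5→V_1: (0)(-5) − (-1)(-2) = -2
Σ = 8
Area = |Σ|/2 = 4.
Net area = 171.5 − 4 = 167.5.

167.5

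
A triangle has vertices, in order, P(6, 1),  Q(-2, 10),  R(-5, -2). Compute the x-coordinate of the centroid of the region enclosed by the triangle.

-1/3

Apply the surveyor's formula. First the cross-terms c_i = x_i·y_{i+1} − x_{i+1}·y_i:
  62, 54, 7  ⇒  2A = 123, A = 61.5.
Then Σ (x_i + x_{i+1})·c_i = -123, so x̄ = -123 / (6·61.5) = -1/3.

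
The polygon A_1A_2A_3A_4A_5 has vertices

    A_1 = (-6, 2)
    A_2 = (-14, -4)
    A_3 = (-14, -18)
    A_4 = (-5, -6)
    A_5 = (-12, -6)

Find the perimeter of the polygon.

|A_1A_2| = √((-8)² + (-6)²) = √100 = 10
|A_2A_3| = √((0)² + (-14)²) = √196 = 14
|A_3A_4| = √((9)² + (12)²) = √225 = 15
|A_4A_5| = √((-7)² + (0)²) = √49 = 7
|A_5A_1| = √((6)² + (8)²) = √100 = 10
Perimeter = 10 + 14 + 15 + 7 + 10 = 56.

56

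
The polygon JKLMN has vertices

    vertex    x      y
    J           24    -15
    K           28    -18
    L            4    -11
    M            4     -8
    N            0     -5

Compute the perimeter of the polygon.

64

|JK| = √((4)² + (-3)²) = √25 = 5
|KL| = √((-24)² + (7)²) = √625 = 25
|LM| = √((0)² + (3)²) = √9 = 3
|MN| = √((-4)² + (3)²) = √25 = 5
|NJ| = √((24)² + (-10)²) = √676 = 26
Perimeter = 5 + 25 + 3 + 5 + 26 = 64.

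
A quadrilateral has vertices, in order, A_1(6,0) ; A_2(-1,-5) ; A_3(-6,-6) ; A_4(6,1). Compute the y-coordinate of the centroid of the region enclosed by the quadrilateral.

Apply the surveyor's formula. First the cross-terms c_i = x_i·y_{i+1} − x_{i+1}·y_i:
  -30, -24, 30, -6  ⇒  2A = -30, A = -15.
Then Σ (y_i + y_{i+1})·c_i = 258, so ȳ = 258 / (6·(-15)) = -43/15.

-43/15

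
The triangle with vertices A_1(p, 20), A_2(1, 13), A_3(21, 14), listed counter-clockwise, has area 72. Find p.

-3

Write out the shoelace sum; only the two edges meeting at A_1 involve p:
2·Area = [(21·20 − p·14) + (p·13 − 1·20)] + -259
       = -1·p + 141 = 144
⇒ p = -3.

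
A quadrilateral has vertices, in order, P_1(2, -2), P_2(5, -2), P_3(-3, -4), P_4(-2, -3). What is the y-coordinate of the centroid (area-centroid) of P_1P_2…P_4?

Apply the shoelace formula. First the cross-terms c_i = x_i·y_{i+1} − x_{i+1}·y_i:
  6, -26, 1, 10  ⇒  2A = -9, A = -4.5.
Then Σ (y_i + y_{i+1})·c_i = 75, so ȳ = 75 / (6·(-4.5)) = -25/9.

-25/9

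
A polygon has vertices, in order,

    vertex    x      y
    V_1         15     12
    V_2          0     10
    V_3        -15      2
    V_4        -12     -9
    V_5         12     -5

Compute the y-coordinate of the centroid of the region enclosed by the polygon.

Apply the shoelace (surveyor's) formula. First the cross-terms c_i = x_i·y_{i+1} − x_{i+1}·y_i:
  150, 150, 159, 168, 219  ⇒  2A = 846, A = 423.
Then Σ (y_i + y_{i+1})·c_i = 3168, so ȳ = 3168 / (6·423) = 176/141.

176/141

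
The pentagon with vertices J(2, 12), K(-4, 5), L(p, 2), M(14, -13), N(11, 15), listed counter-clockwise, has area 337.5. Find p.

Write out the shoelace sum; only the two edges meeting at L involve p:
2·Area = [((-4)·2 − p·5) + (p·(-13) − 14·2)] + 513
       = -18·p + 477 = 675
⇒ p = -11.

-11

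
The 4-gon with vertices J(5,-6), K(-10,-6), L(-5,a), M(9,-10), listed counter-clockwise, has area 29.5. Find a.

The doubled signed area Σ (x_i y_{i+1} − x_{i+1} y_i) is linear in a.
With a=0 it equals -74; the coefficient of a is -19 (from the two edges through L).
So -19·a + -74 = 2·29.5 = 59 ⇒ a = -7.

-7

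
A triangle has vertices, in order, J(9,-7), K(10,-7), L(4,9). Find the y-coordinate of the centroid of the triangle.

-5/3

Apply the shoelace (surveyor's) formula. First the cross-terms c_i = x_i·y_{i+1} − x_{i+1}·y_i:
  7, 118, -109  ⇒  2A = 16, A = 8.
Then Σ (y_i + y_{i+1})·c_i = -80, so ȳ = -80 / (6·8) = -5/3.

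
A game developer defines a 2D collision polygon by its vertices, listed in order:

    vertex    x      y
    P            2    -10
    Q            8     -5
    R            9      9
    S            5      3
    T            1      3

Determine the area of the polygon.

82.5

Apply the shoelace formula: 2A = Σ (x_i·y_{i+1} − x_{i+1}·y_i), indices taken mod 5.
Cross-terms: 70, 117, -18, 12, -16  ⇒  Σ = 165
Area = |Σ|/2 = 82.5.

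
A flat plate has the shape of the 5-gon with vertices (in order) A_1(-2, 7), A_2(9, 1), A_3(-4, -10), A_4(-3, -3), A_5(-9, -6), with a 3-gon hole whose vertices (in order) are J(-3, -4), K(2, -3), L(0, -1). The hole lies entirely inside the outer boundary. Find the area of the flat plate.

Outer boundary:
Apply Gauss's area formula: 2A = Σ (x_i·y_{i+1} − x_{i+1}·y_i), indices taken mod 5.
Σ = (-65) + (-86) + (-18) + (-9) + (-75) = -253
Area = |Σ|/2 = 126.5.
Hole:
Σ = (17) + (-2) + (-3) = 12
Area = |Σ|/2 = 6.
Net area = 126.5 − 6 = 120.5.

120.5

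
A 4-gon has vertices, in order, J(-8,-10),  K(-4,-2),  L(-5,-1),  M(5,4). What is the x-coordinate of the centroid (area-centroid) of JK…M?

Apply the shoelace formula. First the cross-terms c_i = x_i·y_{i+1} − x_{i+1}·y_i:
  -24, -6, -15, -18  ⇒  2A = -63, A = -31.5.
Then Σ (x_i + x_{i+1})·c_i = 396, so x̄ = 396 / (6·(-31.5)) = -44/21.

-44/21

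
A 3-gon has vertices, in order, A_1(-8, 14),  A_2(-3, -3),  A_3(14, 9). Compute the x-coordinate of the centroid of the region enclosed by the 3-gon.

1

Apply Gauss's area formula. First the cross-terms c_i = x_i·y_{i+1} − x_{i+1}·y_i:
  66, 15, 268  ⇒  2A = 349, A = 174.5.
Then Σ (x_i + x_{i+1})·c_i = 1047, so x̄ = 1047 / (6·174.5) = 1.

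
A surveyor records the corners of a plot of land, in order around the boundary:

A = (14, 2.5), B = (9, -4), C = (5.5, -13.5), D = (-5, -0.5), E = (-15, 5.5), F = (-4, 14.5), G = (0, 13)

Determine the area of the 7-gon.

356.375

Σ = (-78.5) + (-99.5) + (-70.25) + (-35) + (-195.5) + (-52) + (-182) = -712.75
Area = |Σ|/2 = 356.375.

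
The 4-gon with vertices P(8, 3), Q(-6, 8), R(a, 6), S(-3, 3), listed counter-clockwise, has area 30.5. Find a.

-6

The doubled signed area Σ (x_i y_{i+1} − x_{i+1} y_i) is linear in a.
With a=0 it equals 31; the coefficient of a is -5 (from the two edges through R).
So -5·a + 31 = 2·30.5 = 61 ⇒ a = -6.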